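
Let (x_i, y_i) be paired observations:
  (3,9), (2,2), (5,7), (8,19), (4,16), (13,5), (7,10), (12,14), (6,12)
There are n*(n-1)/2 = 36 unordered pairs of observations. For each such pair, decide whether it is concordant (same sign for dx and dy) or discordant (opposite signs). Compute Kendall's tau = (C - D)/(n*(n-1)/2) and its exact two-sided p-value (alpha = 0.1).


Step 1: Enumerate the 36 unordered pairs (i,j) with i<j and classify each by sign(x_j-x_i) * sign(y_j-y_i).
  (1,2):dx=-1,dy=-7->C; (1,3):dx=+2,dy=-2->D; (1,4):dx=+5,dy=+10->C; (1,5):dx=+1,dy=+7->C
  (1,6):dx=+10,dy=-4->D; (1,7):dx=+4,dy=+1->C; (1,8):dx=+9,dy=+5->C; (1,9):dx=+3,dy=+3->C
  (2,3):dx=+3,dy=+5->C; (2,4):dx=+6,dy=+17->C; (2,5):dx=+2,dy=+14->C; (2,6):dx=+11,dy=+3->C
  (2,7):dx=+5,dy=+8->C; (2,8):dx=+10,dy=+12->C; (2,9):dx=+4,dy=+10->C; (3,4):dx=+3,dy=+12->C
  (3,5):dx=-1,dy=+9->D; (3,6):dx=+8,dy=-2->D; (3,7):dx=+2,dy=+3->C; (3,8):dx=+7,dy=+7->C
  (3,9):dx=+1,dy=+5->C; (4,5):dx=-4,dy=-3->C; (4,6):dx=+5,dy=-14->D; (4,7):dx=-1,dy=-9->C
  (4,8):dx=+4,dy=-5->D; (4,9):dx=-2,dy=-7->C; (5,6):dx=+9,dy=-11->D; (5,7):dx=+3,dy=-6->D
  (5,8):dx=+8,dy=-2->D; (5,9):dx=+2,dy=-4->D; (6,7):dx=-6,dy=+5->D; (6,8):dx=-1,dy=+9->D
  (6,9):dx=-7,dy=+7->D; (7,8):dx=+5,dy=+4->C; (7,9):dx=-1,dy=+2->D; (8,9):dx=-6,dy=-2->C
Step 2: C = 22, D = 14, total pairs = 36.
Step 3: tau = (C - D)/(n(n-1)/2) = (22 - 14)/36 = 0.222222.
Step 4: Exact two-sided p-value (enumerate n! = 362880 permutations of y under H0): p = 0.476709.
Step 5: alpha = 0.1. fail to reject H0.

tau_b = 0.2222 (C=22, D=14), p = 0.476709, fail to reject H0.


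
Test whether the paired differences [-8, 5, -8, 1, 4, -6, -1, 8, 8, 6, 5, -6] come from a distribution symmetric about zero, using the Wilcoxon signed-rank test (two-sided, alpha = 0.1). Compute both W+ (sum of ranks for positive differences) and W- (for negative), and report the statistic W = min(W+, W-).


Step 1: Drop any zero differences (none here) and take |d_i|.
|d| = [8, 5, 8, 1, 4, 6, 1, 8, 8, 6, 5, 6]
Step 2: Midrank |d_i| (ties get averaged ranks).
ranks: |8|->10.5, |5|->4.5, |8|->10.5, |1|->1.5, |4|->3, |6|->7, |1|->1.5, |8|->10.5, |8|->10.5, |6|->7, |5|->4.5, |6|->7
Step 3: Attach original signs; sum ranks with positive sign and with negative sign.
W+ = 4.5 + 1.5 + 3 + 10.5 + 10.5 + 7 + 4.5 = 41.5
W- = 10.5 + 10.5 + 7 + 1.5 + 7 = 36.5
(Check: W+ + W- = 78 should equal n(n+1)/2 = 78.)
Step 4: Test statistic W = min(W+, W-) = 36.5.
Step 5: Ties in |d|, so use the tie-corrected normal approximation.
        E[W] = n(n+1)/4 = 12*13/4 = 39.
        Tie groups: |d|=1 (t=2), |d|=5 (t=2), |d|=6 (t=3), |d|=8 (t=4); sum(t^3 - t) = 96.
        Var[W] = n(n+1)(2n+1)/24 - sum(t^3-t)/48 = 3900/24 - 96/48 = 160.5.
        z = (W - E[W]) / sqrt(Var[W]) = (36.5 - 39) / 12.6689 = -0.1973.
        Two-sided p = 2*Phi(z) = 0.843566.
Step 6: alpha = 0.1. fail to reject H0.

W+ = 41.5, W- = 36.5, W = min = 36.5, p = 0.843566, fail to reject H0.


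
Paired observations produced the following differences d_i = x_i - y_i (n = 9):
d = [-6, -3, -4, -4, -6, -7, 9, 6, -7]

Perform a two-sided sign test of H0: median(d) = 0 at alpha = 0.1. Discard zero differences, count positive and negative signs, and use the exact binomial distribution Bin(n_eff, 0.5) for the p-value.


Step 1: Discard zero differences. Original n = 9; n_eff = number of nonzero differences = 9.
Nonzero differences (with sign): -6, -3, -4, -4, -6, -7, +9, +6, -7
Step 2: Count signs: positive = 2, negative = 7.
Step 3: Under H0: P(positive) = 0.5, so the number of positives S ~ Bin(9, 0.5).
Step 4: Two-sided exact p-value = sum of Bin(9,0.5) probabilities at or below the observed probability = 0.179688.
Step 5: alpha = 0.1. fail to reject H0.

n_eff = 9, pos = 2, neg = 7, p = 0.179688, fail to reject H0.


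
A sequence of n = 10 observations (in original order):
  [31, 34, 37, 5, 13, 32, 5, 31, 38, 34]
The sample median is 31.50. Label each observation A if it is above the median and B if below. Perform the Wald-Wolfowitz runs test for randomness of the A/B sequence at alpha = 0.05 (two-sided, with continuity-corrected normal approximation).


Step 1: Compute median = 31.50; label A = above, B = below.
Labels in order: BAABBABBAA  (n_A = 5, n_B = 5)
Step 2: Count runs R = 6.
Step 3: Under H0 (random ordering), E[R] = 2*n_A*n_B/(n_A+n_B) + 1 = 2*5*5/10 + 1 = 6.0000.
        Var[R] = 2*n_A*n_B*(2*n_A*n_B - n_A - n_B) / ((n_A+n_B)^2 * (n_A+n_B-1)) = 2000/900 = 2.2222.
        SD[R] = 1.4907.
Step 4: R = E[R], so z = 0 with no continuity correction.
Step 5: Two-sided p-value via normal approximation = 2*(1 - Phi(|z|)) = 1.000000.
Step 6: alpha = 0.05. fail to reject H0.

R = 6, z = 0.0000, p = 1.000000, fail to reject H0.


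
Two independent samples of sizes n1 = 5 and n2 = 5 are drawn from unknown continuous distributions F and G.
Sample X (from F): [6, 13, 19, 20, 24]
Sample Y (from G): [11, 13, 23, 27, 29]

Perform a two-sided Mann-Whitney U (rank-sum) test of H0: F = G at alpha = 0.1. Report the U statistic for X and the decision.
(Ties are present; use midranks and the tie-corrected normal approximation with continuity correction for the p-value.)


Step 1: Combine and sort all 10 observations; assign midranks.
sorted (value, group): (6,X), (11,Y), (13,X), (13,Y), (19,X), (20,X), (23,Y), (24,X), (27,Y), (29,Y)
ranks: 6->1, 11->2, 13->3.5, 13->3.5, 19->5, 20->6, 23->7, 24->8, 27->9, 29->10
Step 2: Rank sum for X: R1 = 1 + 3.5 + 5 + 6 + 8 = 23.5.
Step 3: U_X = R1 - n1(n1+1)/2 = 23.5 - 5*6/2 = 23.5 - 15 = 8.5.
       U_Y = n1*n2 - U_X = 25 - 8.5 = 16.5.
Step 4: Ties are present, so use the tie-corrected normal approximation (with continuity correction) for the p-value.
Step 5: p-value = 0.463344; compare to alpha = 0.1. fail to reject H0.

U_X = 8.5, p = 0.463344, fail to reject H0 at alpha = 0.1.


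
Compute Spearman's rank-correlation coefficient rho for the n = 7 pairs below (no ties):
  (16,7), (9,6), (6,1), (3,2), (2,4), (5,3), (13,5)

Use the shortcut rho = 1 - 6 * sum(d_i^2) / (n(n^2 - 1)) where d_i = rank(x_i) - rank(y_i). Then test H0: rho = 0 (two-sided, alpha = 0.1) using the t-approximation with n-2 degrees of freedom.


Step 1: Rank x and y separately (midranks; no ties here).
rank(x): 16->7, 9->5, 6->4, 3->2, 2->1, 5->3, 13->6
rank(y): 7->7, 6->6, 1->1, 2->2, 4->4, 3->3, 5->5
Step 2: d_i = R_x(i) - R_y(i); compute d_i^2.
  (7-7)^2=0, (5-6)^2=1, (4-1)^2=9, (2-2)^2=0, (1-4)^2=9, (3-3)^2=0, (6-5)^2=1
sum(d^2) = 20.
Step 3: rho = 1 - 6*20 / (7*(7^2 - 1)) = 1 - 120/336 = 0.642857.
Step 4: Under H0, t = rho * sqrt((n-2)/(1-rho^2)) = 1.8766 ~ t(5).
Step 5: Two-sided p-value from the t-distribution with 5 df = 0.119392.
Step 6: alpha = 0.1. fail to reject H0.

rho = 0.6429, p = 0.119392, fail to reject H0 at alpha = 0.1.


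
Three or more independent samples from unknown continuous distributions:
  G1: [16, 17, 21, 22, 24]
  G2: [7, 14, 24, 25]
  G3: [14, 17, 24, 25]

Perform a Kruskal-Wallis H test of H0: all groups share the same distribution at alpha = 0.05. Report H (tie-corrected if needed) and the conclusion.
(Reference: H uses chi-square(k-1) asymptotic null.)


Step 1: Combine all N = 13 observations and assign midranks.
sorted (value, group, rank): (7,G2,1), (14,G2,2.5), (14,G3,2.5), (16,G1,4), (17,G1,5.5), (17,G3,5.5), (21,G1,7), (22,G1,8), (24,G1,10), (24,G2,10), (24,G3,10), (25,G2,12.5), (25,G3,12.5)
Step 2: Sum ranks within each group.
R_1 = 34.5 (n_1 = 5)
R_2 = 26 (n_2 = 4)
R_3 = 30.5 (n_3 = 4)
Step 3: H = 12/(N(N+1)) * sum(R_i^2/n_i) - 3(N+1)
     = 12/(13*14) * (34.5^2/5 + 26^2/4 + 30.5^2/4) - 3*14
     = 0.065934 * 639.612 - 42
     = 0.172253.
Step 4: Ties present; correction factor C = 1 - 42/(13^3 - 13) = 0.980769. Corrected H = 0.172253 / 0.980769 = 0.175630.
Step 5: Under H0, H ~ chi^2(2); p-value = 0.915930.
Step 6: alpha = 0.05. fail to reject H0.

H = 0.1756, df = 2, p = 0.915930, fail to reject H0.


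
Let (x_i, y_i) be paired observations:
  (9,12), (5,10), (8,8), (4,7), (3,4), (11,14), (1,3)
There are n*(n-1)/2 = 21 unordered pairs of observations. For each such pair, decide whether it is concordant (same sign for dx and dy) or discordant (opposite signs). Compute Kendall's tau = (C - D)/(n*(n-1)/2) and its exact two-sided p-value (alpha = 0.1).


Step 1: Enumerate the 21 unordered pairs (i,j) with i<j and classify each by sign(x_j-x_i) * sign(y_j-y_i).
  (1,2):dx=-4,dy=-2->C; (1,3):dx=-1,dy=-4->C; (1,4):dx=-5,dy=-5->C; (1,5):dx=-6,dy=-8->C
  (1,6):dx=+2,dy=+2->C; (1,7):dx=-8,dy=-9->C; (2,3):dx=+3,dy=-2->D; (2,4):dx=-1,dy=-3->C
  (2,5):dx=-2,dy=-6->C; (2,6):dx=+6,dy=+4->C; (2,7):dx=-4,dy=-7->C; (3,4):dx=-4,dy=-1->C
  (3,5):dx=-5,dy=-4->C; (3,6):dx=+3,dy=+6->C; (3,7):dx=-7,dy=-5->C; (4,5):dx=-1,dy=-3->C
  (4,6):dx=+7,dy=+7->C; (4,7):dx=-3,dy=-4->C; (5,6):dx=+8,dy=+10->C; (5,7):dx=-2,dy=-1->C
  (6,7):dx=-10,dy=-11->C
Step 2: C = 20, D = 1, total pairs = 21.
Step 3: tau = (C - D)/(n(n-1)/2) = (20 - 1)/21 = 0.904762.
Step 4: Exact two-sided p-value (enumerate n! = 5040 permutations of y under H0): p = 0.002778.
Step 5: alpha = 0.1. reject H0.

tau_b = 0.9048 (C=20, D=1), p = 0.002778, reject H0.


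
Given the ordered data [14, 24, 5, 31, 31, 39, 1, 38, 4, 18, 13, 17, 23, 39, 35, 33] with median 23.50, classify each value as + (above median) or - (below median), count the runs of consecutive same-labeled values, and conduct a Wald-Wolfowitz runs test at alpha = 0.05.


Step 1: Compute median = 23.50; label A = above, B = below.
Labels in order: BABAAABABBBBBAAA  (n_A = 8, n_B = 8)
Step 2: Count runs R = 8.
Step 3: Under H0 (random ordering), E[R] = 2*n_A*n_B/(n_A+n_B) + 1 = 2*8*8/16 + 1 = 9.0000.
        Var[R] = 2*n_A*n_B*(2*n_A*n_B - n_A - n_B) / ((n_A+n_B)^2 * (n_A+n_B-1)) = 14336/3840 = 3.7333.
        SD[R] = 1.9322.
Step 4: Continuity-corrected z = (R + 0.5 - E[R]) / SD[R] = (8 + 0.5 - 9.0000) / 1.9322 = -0.2588.
Step 5: Two-sided p-value via normal approximation = 2*(1 - Phi(|z|)) = 0.795809.
Step 6: alpha = 0.05. fail to reject H0.

R = 8, z = -0.2588, p = 0.795809, fail to reject H0.


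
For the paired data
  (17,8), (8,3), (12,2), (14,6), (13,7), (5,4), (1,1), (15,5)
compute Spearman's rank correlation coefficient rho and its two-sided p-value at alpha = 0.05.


Step 1: Rank x and y separately (midranks; no ties here).
rank(x): 17->8, 8->3, 12->4, 14->6, 13->5, 5->2, 1->1, 15->7
rank(y): 8->8, 3->3, 2->2, 6->6, 7->7, 4->4, 1->1, 5->5
Step 2: d_i = R_x(i) - R_y(i); compute d_i^2.
  (8-8)^2=0, (3-3)^2=0, (4-2)^2=4, (6-6)^2=0, (5-7)^2=4, (2-4)^2=4, (1-1)^2=0, (7-5)^2=4
sum(d^2) = 16.
Step 3: rho = 1 - 6*16 / (8*(8^2 - 1)) = 1 - 96/504 = 0.809524.
Step 4: Under H0, t = rho * sqrt((n-2)/(1-rho^2)) = 3.3776 ~ t(6).
Step 5: Two-sided p-value from the t-distribution with 6 df = 0.014903.
Step 6: alpha = 0.05. reject H0.

rho = 0.8095, p = 0.014903, reject H0 at alpha = 0.05.


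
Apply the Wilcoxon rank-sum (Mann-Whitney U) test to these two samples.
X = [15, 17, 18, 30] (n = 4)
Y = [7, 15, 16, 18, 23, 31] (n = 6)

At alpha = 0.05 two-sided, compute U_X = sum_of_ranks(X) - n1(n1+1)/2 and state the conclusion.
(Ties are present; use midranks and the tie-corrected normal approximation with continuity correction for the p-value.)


Step 1: Combine and sort all 10 observations; assign midranks.
sorted (value, group): (7,Y), (15,X), (15,Y), (16,Y), (17,X), (18,X), (18,Y), (23,Y), (30,X), (31,Y)
ranks: 7->1, 15->2.5, 15->2.5, 16->4, 17->5, 18->6.5, 18->6.5, 23->8, 30->9, 31->10
Step 2: Rank sum for X: R1 = 2.5 + 5 + 6.5 + 9 = 23.
Step 3: U_X = R1 - n1(n1+1)/2 = 23 - 4*5/2 = 23 - 10 = 13.
       U_Y = n1*n2 - U_X = 24 - 13 = 11.
Step 4: Ties are present, so use the tie-corrected normal approximation (with continuity correction) for the p-value.
Step 5: p-value = 0.914589; compare to alpha = 0.05. fail to reject H0.

U_X = 13, p = 0.914589, fail to reject H0 at alpha = 0.05.


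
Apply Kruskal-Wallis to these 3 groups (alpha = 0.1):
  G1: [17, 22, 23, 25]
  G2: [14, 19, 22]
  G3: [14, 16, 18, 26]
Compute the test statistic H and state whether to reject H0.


Step 1: Combine all N = 11 observations and assign midranks.
sorted (value, group, rank): (14,G2,1.5), (14,G3,1.5), (16,G3,3), (17,G1,4), (18,G3,5), (19,G2,6), (22,G1,7.5), (22,G2,7.5), (23,G1,9), (25,G1,10), (26,G3,11)
Step 2: Sum ranks within each group.
R_1 = 30.5 (n_1 = 4)
R_2 = 15 (n_2 = 3)
R_3 = 20.5 (n_3 = 4)
Step 3: H = 12/(N(N+1)) * sum(R_i^2/n_i) - 3(N+1)
     = 12/(11*12) * (30.5^2/4 + 15^2/3 + 20.5^2/4) - 3*12
     = 0.090909 * 412.625 - 36
     = 1.511364.
Step 4: Ties present; correction factor C = 1 - 12/(11^3 - 11) = 0.990909. Corrected H = 1.511364 / 0.990909 = 1.525229.
Step 5: Under H0, H ~ chi^2(2); p-value = 0.466445.
Step 6: alpha = 0.1. fail to reject H0.

H = 1.5252, df = 2, p = 0.466445, fail to reject H0.


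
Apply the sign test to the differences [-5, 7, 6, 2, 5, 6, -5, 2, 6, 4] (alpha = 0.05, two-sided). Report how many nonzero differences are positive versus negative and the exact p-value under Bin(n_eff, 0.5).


Step 1: Discard zero differences. Original n = 10; n_eff = number of nonzero differences = 10.
Nonzero differences (with sign): -5, +7, +6, +2, +5, +6, -5, +2, +6, +4
Step 2: Count signs: positive = 8, negative = 2.
Step 3: Under H0: P(positive) = 0.5, so the number of positives S ~ Bin(10, 0.5).
Step 4: Two-sided exact p-value = sum of Bin(10,0.5) probabilities at or below the observed probability = 0.109375.
Step 5: alpha = 0.05. fail to reject H0.

n_eff = 10, pos = 8, neg = 2, p = 0.109375, fail to reject H0.


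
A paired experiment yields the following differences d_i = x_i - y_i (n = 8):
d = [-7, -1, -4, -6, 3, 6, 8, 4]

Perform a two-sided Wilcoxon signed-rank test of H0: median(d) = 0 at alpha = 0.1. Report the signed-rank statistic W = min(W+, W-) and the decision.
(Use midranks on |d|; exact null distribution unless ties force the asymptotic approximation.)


Step 1: Drop any zero differences (none here) and take |d_i|.
|d| = [7, 1, 4, 6, 3, 6, 8, 4]
Step 2: Midrank |d_i| (ties get averaged ranks).
ranks: |7|->7, |1|->1, |4|->3.5, |6|->5.5, |3|->2, |6|->5.5, |8|->8, |4|->3.5
Step 3: Attach original signs; sum ranks with positive sign and with negative sign.
W+ = 2 + 5.5 + 8 + 3.5 = 19
W- = 7 + 1 + 3.5 + 5.5 = 17
(Check: W+ + W- = 36 should equal n(n+1)/2 = 36.)
Step 4: Test statistic W = min(W+, W-) = 17.
Step 5: Ties in |d|, so use the tie-corrected normal approximation.
        E[W] = n(n+1)/4 = 8*9/4 = 18.
        Tie groups: |d|=4 (t=2), |d|=6 (t=2); sum(t^3 - t) = 12.
        Var[W] = n(n+1)(2n+1)/24 - sum(t^3-t)/48 = 1224/24 - 12/48 = 50.75.
        z = (W - E[W]) / sqrt(Var[W]) = (17 - 18) / 7.1239 = -0.1404.
        Two-sided p = 2*Phi(z) = 0.888366.
Step 6: alpha = 0.1. fail to reject H0.

W+ = 19, W- = 17, W = min = 17, p = 0.888366, fail to reject H0.


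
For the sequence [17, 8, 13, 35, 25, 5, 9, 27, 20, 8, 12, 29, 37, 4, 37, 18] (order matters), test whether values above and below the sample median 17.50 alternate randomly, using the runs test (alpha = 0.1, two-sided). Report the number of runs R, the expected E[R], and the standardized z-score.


Step 1: Compute median = 17.50; label A = above, B = below.
Labels in order: BBBAABBAABBAABAA  (n_A = 8, n_B = 8)
Step 2: Count runs R = 8.
Step 3: Under H0 (random ordering), E[R] = 2*n_A*n_B/(n_A+n_B) + 1 = 2*8*8/16 + 1 = 9.0000.
        Var[R] = 2*n_A*n_B*(2*n_A*n_B - n_A - n_B) / ((n_A+n_B)^2 * (n_A+n_B-1)) = 14336/3840 = 3.7333.
        SD[R] = 1.9322.
Step 4: Continuity-corrected z = (R + 0.5 - E[R]) / SD[R] = (8 + 0.5 - 9.0000) / 1.9322 = -0.2588.
Step 5: Two-sided p-value via normal approximation = 2*(1 - Phi(|z|)) = 0.795809.
Step 6: alpha = 0.1. fail to reject H0.

R = 8, z = -0.2588, p = 0.795809, fail to reject H0.


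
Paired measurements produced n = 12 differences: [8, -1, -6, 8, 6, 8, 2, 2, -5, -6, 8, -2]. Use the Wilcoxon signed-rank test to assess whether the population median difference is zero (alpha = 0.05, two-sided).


Step 1: Drop any zero differences (none here) and take |d_i|.
|d| = [8, 1, 6, 8, 6, 8, 2, 2, 5, 6, 8, 2]
Step 2: Midrank |d_i| (ties get averaged ranks).
ranks: |8|->10.5, |1|->1, |6|->7, |8|->10.5, |6|->7, |8|->10.5, |2|->3, |2|->3, |5|->5, |6|->7, |8|->10.5, |2|->3
Step 3: Attach original signs; sum ranks with positive sign and with negative sign.
W+ = 10.5 + 10.5 + 7 + 10.5 + 3 + 3 + 10.5 = 55
W- = 1 + 7 + 5 + 7 + 3 = 23
(Check: W+ + W- = 78 should equal n(n+1)/2 = 78.)
Step 4: Test statistic W = min(W+, W-) = 23.
Step 5: Ties in |d|, so use the tie-corrected normal approximation.
        E[W] = n(n+1)/4 = 12*13/4 = 39.
        Tie groups: |d|=2 (t=3), |d|=6 (t=3), |d|=8 (t=4); sum(t^3 - t) = 108.
        Var[W] = n(n+1)(2n+1)/24 - sum(t^3-t)/48 = 3900/24 - 108/48 = 160.25.
        z = (W - E[W]) / sqrt(Var[W]) = (23 - 39) / 12.6590 = -1.2639.
        Two-sided p = 2*Phi(z) = 0.206257.
Step 6: alpha = 0.05. fail to reject H0.

W+ = 55, W- = 23, W = min = 23, p = 0.206257, fail to reject H0.


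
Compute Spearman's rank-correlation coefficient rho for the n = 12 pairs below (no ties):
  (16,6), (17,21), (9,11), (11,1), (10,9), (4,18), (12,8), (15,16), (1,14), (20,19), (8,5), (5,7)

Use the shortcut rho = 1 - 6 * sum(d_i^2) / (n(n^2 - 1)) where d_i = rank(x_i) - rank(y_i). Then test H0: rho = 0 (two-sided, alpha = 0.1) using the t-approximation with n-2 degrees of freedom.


Step 1: Rank x and y separately (midranks; no ties here).
rank(x): 16->10, 17->11, 9->5, 11->7, 10->6, 4->2, 12->8, 15->9, 1->1, 20->12, 8->4, 5->3
rank(y): 6->3, 21->12, 11->7, 1->1, 9->6, 18->10, 8->5, 16->9, 14->8, 19->11, 5->2, 7->4
Step 2: d_i = R_x(i) - R_y(i); compute d_i^2.
  (10-3)^2=49, (11-12)^2=1, (5-7)^2=4, (7-1)^2=36, (6-6)^2=0, (2-10)^2=64, (8-5)^2=9, (9-9)^2=0, (1-8)^2=49, (12-11)^2=1, (4-2)^2=4, (3-4)^2=1
sum(d^2) = 218.
Step 3: rho = 1 - 6*218 / (12*(12^2 - 1)) = 1 - 1308/1716 = 0.237762.
Step 4: Under H0, t = rho * sqrt((n-2)/(1-rho^2)) = 0.7741 ~ t(10).
Step 5: Two-sided p-value from the t-distribution with 10 df = 0.456801.
Step 6: alpha = 0.1. fail to reject H0.

rho = 0.2378, p = 0.456801, fail to reject H0 at alpha = 0.1.


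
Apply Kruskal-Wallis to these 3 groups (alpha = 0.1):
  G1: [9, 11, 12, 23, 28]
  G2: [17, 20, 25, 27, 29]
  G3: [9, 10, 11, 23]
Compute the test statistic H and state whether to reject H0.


Step 1: Combine all N = 14 observations and assign midranks.
sorted (value, group, rank): (9,G1,1.5), (9,G3,1.5), (10,G3,3), (11,G1,4.5), (11,G3,4.5), (12,G1,6), (17,G2,7), (20,G2,8), (23,G1,9.5), (23,G3,9.5), (25,G2,11), (27,G2,12), (28,G1,13), (29,G2,14)
Step 2: Sum ranks within each group.
R_1 = 34.5 (n_1 = 5)
R_2 = 52 (n_2 = 5)
R_3 = 18.5 (n_3 = 4)
Step 3: H = 12/(N(N+1)) * sum(R_i^2/n_i) - 3(N+1)
     = 12/(14*15) * (34.5^2/5 + 52^2/5 + 18.5^2/4) - 3*15
     = 0.057143 * 864.412 - 45
     = 4.395000.
Step 4: Ties present; correction factor C = 1 - 18/(14^3 - 14) = 0.993407. Corrected H = 4.395000 / 0.993407 = 4.424170.
Step 5: Under H0, H ~ chi^2(2); p-value = 0.109472.
Step 6: alpha = 0.1. fail to reject H0.

H = 4.4242, df = 2, p = 0.109472, fail to reject H0.


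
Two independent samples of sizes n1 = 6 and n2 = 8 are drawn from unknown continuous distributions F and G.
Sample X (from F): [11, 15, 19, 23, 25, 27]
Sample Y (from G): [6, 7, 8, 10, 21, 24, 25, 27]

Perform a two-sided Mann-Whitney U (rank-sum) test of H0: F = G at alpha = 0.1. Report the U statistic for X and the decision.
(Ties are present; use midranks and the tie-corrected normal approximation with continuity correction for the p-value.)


Step 1: Combine and sort all 14 observations; assign midranks.
sorted (value, group): (6,Y), (7,Y), (8,Y), (10,Y), (11,X), (15,X), (19,X), (21,Y), (23,X), (24,Y), (25,X), (25,Y), (27,X), (27,Y)
ranks: 6->1, 7->2, 8->3, 10->4, 11->5, 15->6, 19->7, 21->8, 23->9, 24->10, 25->11.5, 25->11.5, 27->13.5, 27->13.5
Step 2: Rank sum for X: R1 = 5 + 6 + 7 + 9 + 11.5 + 13.5 = 52.
Step 3: U_X = R1 - n1(n1+1)/2 = 52 - 6*7/2 = 52 - 21 = 31.
       U_Y = n1*n2 - U_X = 48 - 31 = 17.
Step 4: Ties are present, so use the tie-corrected normal approximation (with continuity correction) for the p-value.
Step 5: p-value = 0.400350; compare to alpha = 0.1. fail to reject H0.

U_X = 31, p = 0.400350, fail to reject H0 at alpha = 0.1.


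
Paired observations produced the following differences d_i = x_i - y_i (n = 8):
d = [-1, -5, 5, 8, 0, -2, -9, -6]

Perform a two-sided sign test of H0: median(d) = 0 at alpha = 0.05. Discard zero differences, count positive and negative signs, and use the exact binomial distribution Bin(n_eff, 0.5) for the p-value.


Step 1: Discard zero differences. Original n = 8; n_eff = number of nonzero differences = 7.
Nonzero differences (with sign): -1, -5, +5, +8, -2, -9, -6
Step 2: Count signs: positive = 2, negative = 5.
Step 3: Under H0: P(positive) = 0.5, so the number of positives S ~ Bin(7, 0.5).
Step 4: Two-sided exact p-value = sum of Bin(7,0.5) probabilities at or below the observed probability = 0.453125.
Step 5: alpha = 0.05. fail to reject H0.

n_eff = 7, pos = 2, neg = 5, p = 0.453125, fail to reject H0.


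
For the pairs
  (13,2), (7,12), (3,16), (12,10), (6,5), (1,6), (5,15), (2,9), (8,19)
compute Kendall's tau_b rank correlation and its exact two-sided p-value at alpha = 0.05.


Step 1: Enumerate the 36 unordered pairs (i,j) with i<j and classify each by sign(x_j-x_i) * sign(y_j-y_i).
  (1,2):dx=-6,dy=+10->D; (1,3):dx=-10,dy=+14->D; (1,4):dx=-1,dy=+8->D; (1,5):dx=-7,dy=+3->D
  (1,6):dx=-12,dy=+4->D; (1,7):dx=-8,dy=+13->D; (1,8):dx=-11,dy=+7->D; (1,9):dx=-5,dy=+17->D
  (2,3):dx=-4,dy=+4->D; (2,4):dx=+5,dy=-2->D; (2,5):dx=-1,dy=-7->C; (2,6):dx=-6,dy=-6->C
  (2,7):dx=-2,dy=+3->D; (2,8):dx=-5,dy=-3->C; (2,9):dx=+1,dy=+7->C; (3,4):dx=+9,dy=-6->D
  (3,5):dx=+3,dy=-11->D; (3,6):dx=-2,dy=-10->C; (3,7):dx=+2,dy=-1->D; (3,8):dx=-1,dy=-7->C
  (3,9):dx=+5,dy=+3->C; (4,5):dx=-6,dy=-5->C; (4,6):dx=-11,dy=-4->C; (4,7):dx=-7,dy=+5->D
  (4,8):dx=-10,dy=-1->C; (4,9):dx=-4,dy=+9->D; (5,6):dx=-5,dy=+1->D; (5,7):dx=-1,dy=+10->D
  (5,8):dx=-4,dy=+4->D; (5,9):dx=+2,dy=+14->C; (6,7):dx=+4,dy=+9->C; (6,8):dx=+1,dy=+3->C
  (6,9):dx=+7,dy=+13->C; (7,8):dx=-3,dy=-6->C; (7,9):dx=+3,dy=+4->C; (8,9):dx=+6,dy=+10->C
Step 2: C = 17, D = 19, total pairs = 36.
Step 3: tau = (C - D)/(n(n-1)/2) = (17 - 19)/36 = -0.055556.
Step 4: Exact two-sided p-value (enumerate n! = 362880 permutations of y under H0): p = 0.919455.
Step 5: alpha = 0.05. fail to reject H0.

tau_b = -0.0556 (C=17, D=19), p = 0.919455, fail to reject H0.


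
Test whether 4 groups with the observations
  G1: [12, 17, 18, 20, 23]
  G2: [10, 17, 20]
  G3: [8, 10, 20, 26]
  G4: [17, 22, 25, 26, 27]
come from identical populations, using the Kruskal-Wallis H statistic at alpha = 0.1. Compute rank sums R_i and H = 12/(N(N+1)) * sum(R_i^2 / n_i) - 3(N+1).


Step 1: Combine all N = 17 observations and assign midranks.
sorted (value, group, rank): (8,G3,1), (10,G2,2.5), (10,G3,2.5), (12,G1,4), (17,G1,6), (17,G2,6), (17,G4,6), (18,G1,8), (20,G1,10), (20,G2,10), (20,G3,10), (22,G4,12), (23,G1,13), (25,G4,14), (26,G3,15.5), (26,G4,15.5), (27,G4,17)
Step 2: Sum ranks within each group.
R_1 = 41 (n_1 = 5)
R_2 = 18.5 (n_2 = 3)
R_3 = 29 (n_3 = 4)
R_4 = 64.5 (n_4 = 5)
Step 3: H = 12/(N(N+1)) * sum(R_i^2/n_i) - 3(N+1)
     = 12/(17*18) * (41^2/5 + 18.5^2/3 + 29^2/4 + 64.5^2/5) - 3*18
     = 0.039216 * 1492.58 - 54
     = 4.532680.
Step 4: Ties present; correction factor C = 1 - 60/(17^3 - 17) = 0.987745. Corrected H = 4.532680 / 0.987745 = 4.588916.
Step 5: Under H0, H ~ chi^2(3); p-value = 0.204495.
Step 6: alpha = 0.1. fail to reject H0.

H = 4.5889, df = 3, p = 0.204495, fail to reject H0.


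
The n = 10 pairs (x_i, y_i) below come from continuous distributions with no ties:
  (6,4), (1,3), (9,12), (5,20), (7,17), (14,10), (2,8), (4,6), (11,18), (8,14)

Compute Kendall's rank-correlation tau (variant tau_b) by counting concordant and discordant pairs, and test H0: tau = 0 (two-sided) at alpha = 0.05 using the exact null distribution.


Step 1: Enumerate the 45 unordered pairs (i,j) with i<j and classify each by sign(x_j-x_i) * sign(y_j-y_i).
  (1,2):dx=-5,dy=-1->C; (1,3):dx=+3,dy=+8->C; (1,4):dx=-1,dy=+16->D; (1,5):dx=+1,dy=+13->C
  (1,6):dx=+8,dy=+6->C; (1,7):dx=-4,dy=+4->D; (1,8):dx=-2,dy=+2->D; (1,9):dx=+5,dy=+14->C
  (1,10):dx=+2,dy=+10->C; (2,3):dx=+8,dy=+9->C; (2,4):dx=+4,dy=+17->C; (2,5):dx=+6,dy=+14->C
  (2,6):dx=+13,dy=+7->C; (2,7):dx=+1,dy=+5->C; (2,8):dx=+3,dy=+3->C; (2,9):dx=+10,dy=+15->C
  (2,10):dx=+7,dy=+11->C; (3,4):dx=-4,dy=+8->D; (3,5):dx=-2,dy=+5->D; (3,6):dx=+5,dy=-2->D
  (3,7):dx=-7,dy=-4->C; (3,8):dx=-5,dy=-6->C; (3,9):dx=+2,dy=+6->C; (3,10):dx=-1,dy=+2->D
  (4,5):dx=+2,dy=-3->D; (4,6):dx=+9,dy=-10->D; (4,7):dx=-3,dy=-12->C; (4,8):dx=-1,dy=-14->C
  (4,9):dx=+6,dy=-2->D; (4,10):dx=+3,dy=-6->D; (5,6):dx=+7,dy=-7->D; (5,7):dx=-5,dy=-9->C
  (5,8):dx=-3,dy=-11->C; (5,9):dx=+4,dy=+1->C; (5,10):dx=+1,dy=-3->D; (6,7):dx=-12,dy=-2->C
  (6,8):dx=-10,dy=-4->C; (6,9):dx=-3,dy=+8->D; (6,10):dx=-6,dy=+4->D; (7,8):dx=+2,dy=-2->D
  (7,9):dx=+9,dy=+10->C; (7,10):dx=+6,dy=+6->C; (8,9):dx=+7,dy=+12->C; (8,10):dx=+4,dy=+8->C
  (9,10):dx=-3,dy=-4->C
Step 2: C = 29, D = 16, total pairs = 45.
Step 3: tau = (C - D)/(n(n-1)/2) = (29 - 16)/45 = 0.288889.
Step 4: Exact two-sided p-value (enumerate n! = 3628800 permutations of y under H0): p = 0.291248.
Step 5: alpha = 0.05. fail to reject H0.

tau_b = 0.2889 (C=29, D=16), p = 0.291248, fail to reject H0.


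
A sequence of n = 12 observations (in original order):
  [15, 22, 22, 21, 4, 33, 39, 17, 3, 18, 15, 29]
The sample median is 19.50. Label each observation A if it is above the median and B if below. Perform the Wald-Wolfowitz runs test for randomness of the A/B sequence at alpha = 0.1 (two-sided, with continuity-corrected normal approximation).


Step 1: Compute median = 19.50; label A = above, B = below.
Labels in order: BAAABAABBBBA  (n_A = 6, n_B = 6)
Step 2: Count runs R = 6.
Step 3: Under H0 (random ordering), E[R] = 2*n_A*n_B/(n_A+n_B) + 1 = 2*6*6/12 + 1 = 7.0000.
        Var[R] = 2*n_A*n_B*(2*n_A*n_B - n_A - n_B) / ((n_A+n_B)^2 * (n_A+n_B-1)) = 4320/1584 = 2.7273.
        SD[R] = 1.6514.
Step 4: Continuity-corrected z = (R + 0.5 - E[R]) / SD[R] = (6 + 0.5 - 7.0000) / 1.6514 = -0.3028.
Step 5: Two-sided p-value via normal approximation = 2*(1 - Phi(|z|)) = 0.762069.
Step 6: alpha = 0.1. fail to reject H0.

R = 6, z = -0.3028, p = 0.762069, fail to reject H0.


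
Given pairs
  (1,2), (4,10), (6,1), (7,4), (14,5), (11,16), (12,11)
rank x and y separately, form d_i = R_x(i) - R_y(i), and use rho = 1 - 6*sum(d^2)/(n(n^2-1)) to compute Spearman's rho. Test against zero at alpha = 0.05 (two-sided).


Step 1: Rank x and y separately (midranks; no ties here).
rank(x): 1->1, 4->2, 6->3, 7->4, 14->7, 11->5, 12->6
rank(y): 2->2, 10->5, 1->1, 4->3, 5->4, 16->7, 11->6
Step 2: d_i = R_x(i) - R_y(i); compute d_i^2.
  (1-2)^2=1, (2-5)^2=9, (3-1)^2=4, (4-3)^2=1, (7-4)^2=9, (5-7)^2=4, (6-6)^2=0
sum(d^2) = 28.
Step 3: rho = 1 - 6*28 / (7*(7^2 - 1)) = 1 - 168/336 = 0.500000.
Step 4: Under H0, t = rho * sqrt((n-2)/(1-rho^2)) = 1.2910 ~ t(5).
Step 5: Two-sided p-value from the t-distribution with 5 df = 0.253170.
Step 6: alpha = 0.05. fail to reject H0.

rho = 0.5000, p = 0.253170, fail to reject H0 at alpha = 0.05.


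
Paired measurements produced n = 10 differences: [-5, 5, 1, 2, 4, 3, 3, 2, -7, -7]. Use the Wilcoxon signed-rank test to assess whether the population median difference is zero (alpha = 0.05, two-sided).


Step 1: Drop any zero differences (none here) and take |d_i|.
|d| = [5, 5, 1, 2, 4, 3, 3, 2, 7, 7]
Step 2: Midrank |d_i| (ties get averaged ranks).
ranks: |5|->7.5, |5|->7.5, |1|->1, |2|->2.5, |4|->6, |3|->4.5, |3|->4.5, |2|->2.5, |7|->9.5, |7|->9.5
Step 3: Attach original signs; sum ranks with positive sign and with negative sign.
W+ = 7.5 + 1 + 2.5 + 6 + 4.5 + 4.5 + 2.5 = 28.5
W- = 7.5 + 9.5 + 9.5 = 26.5
(Check: W+ + W- = 55 should equal n(n+1)/2 = 55.)
Step 4: Test statistic W = min(W+, W-) = 26.5.
Step 5: Ties in |d|, so use the tie-corrected normal approximation.
        E[W] = n(n+1)/4 = 10*11/4 = 27.5.
        Tie groups: |d|=2 (t=2), |d|=3 (t=2), |d|=5 (t=2), |d|=7 (t=2); sum(t^3 - t) = 24.
        Var[W] = n(n+1)(2n+1)/24 - sum(t^3-t)/48 = 2310/24 - 24/48 = 95.75.
        z = (W - E[W]) / sqrt(Var[W]) = (26.5 - 27.5) / 9.7852 = -0.1022.
        Two-sided p = 2*Phi(z) = 0.918602.
Step 6: alpha = 0.05. fail to reject H0.

W+ = 28.5, W- = 26.5, W = min = 26.5, p = 0.918602, fail to reject H0.


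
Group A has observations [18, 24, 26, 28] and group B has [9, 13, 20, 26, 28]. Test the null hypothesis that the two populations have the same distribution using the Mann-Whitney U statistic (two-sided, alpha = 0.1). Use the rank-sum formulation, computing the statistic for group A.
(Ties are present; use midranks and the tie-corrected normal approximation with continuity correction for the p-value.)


Step 1: Combine and sort all 9 observations; assign midranks.
sorted (value, group): (9,Y), (13,Y), (18,X), (20,Y), (24,X), (26,X), (26,Y), (28,X), (28,Y)
ranks: 9->1, 13->2, 18->3, 20->4, 24->5, 26->6.5, 26->6.5, 28->8.5, 28->8.5
Step 2: Rank sum for X: R1 = 3 + 5 + 6.5 + 8.5 = 23.
Step 3: U_X = R1 - n1(n1+1)/2 = 23 - 4*5/2 = 23 - 10 = 13.
       U_Y = n1*n2 - U_X = 20 - 13 = 7.
Step 4: Ties are present, so use the tie-corrected normal approximation (with continuity correction) for the p-value.
Step 5: p-value = 0.536878; compare to alpha = 0.1. fail to reject H0.

U_X = 13, p = 0.536878, fail to reject H0 at alpha = 0.1.


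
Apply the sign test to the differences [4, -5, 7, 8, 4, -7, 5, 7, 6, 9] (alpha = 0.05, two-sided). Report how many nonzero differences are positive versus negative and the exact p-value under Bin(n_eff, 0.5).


Step 1: Discard zero differences. Original n = 10; n_eff = number of nonzero differences = 10.
Nonzero differences (with sign): +4, -5, +7, +8, +4, -7, +5, +7, +6, +9
Step 2: Count signs: positive = 8, negative = 2.
Step 3: Under H0: P(positive) = 0.5, so the number of positives S ~ Bin(10, 0.5).
Step 4: Two-sided exact p-value = sum of Bin(10,0.5) probabilities at or below the observed probability = 0.109375.
Step 5: alpha = 0.05. fail to reject H0.

n_eff = 10, pos = 8, neg = 2, p = 0.109375, fail to reject H0.


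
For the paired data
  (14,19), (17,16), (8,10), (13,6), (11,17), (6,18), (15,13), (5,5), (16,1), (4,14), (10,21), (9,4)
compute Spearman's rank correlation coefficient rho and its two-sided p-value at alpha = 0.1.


Step 1: Rank x and y separately (midranks; no ties here).
rank(x): 14->9, 17->12, 8->4, 13->8, 11->7, 6->3, 15->10, 5->2, 16->11, 4->1, 10->6, 9->5
rank(y): 19->11, 16->8, 10->5, 6->4, 17->9, 18->10, 13->6, 5->3, 1->1, 14->7, 21->12, 4->2
Step 2: d_i = R_x(i) - R_y(i); compute d_i^2.
  (9-11)^2=4, (12-8)^2=16, (4-5)^2=1, (8-4)^2=16, (7-9)^2=4, (3-10)^2=49, (10-6)^2=16, (2-3)^2=1, (11-1)^2=100, (1-7)^2=36, (6-12)^2=36, (5-2)^2=9
sum(d^2) = 288.
Step 3: rho = 1 - 6*288 / (12*(12^2 - 1)) = 1 - 1728/1716 = -0.006993.
Step 4: Under H0, t = rho * sqrt((n-2)/(1-rho^2)) = -0.0221 ~ t(10).
Step 5: Two-sided p-value from the t-distribution with 10 df = 0.982792.
Step 6: alpha = 0.1. fail to reject H0.

rho = -0.0070, p = 0.982792, fail to reject H0 at alpha = 0.1.


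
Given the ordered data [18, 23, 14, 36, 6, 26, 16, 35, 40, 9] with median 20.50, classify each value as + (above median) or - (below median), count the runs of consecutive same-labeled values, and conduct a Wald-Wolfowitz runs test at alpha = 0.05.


Step 1: Compute median = 20.50; label A = above, B = below.
Labels in order: BABABABAAB  (n_A = 5, n_B = 5)
Step 2: Count runs R = 9.
Step 3: Under H0 (random ordering), E[R] = 2*n_A*n_B/(n_A+n_B) + 1 = 2*5*5/10 + 1 = 6.0000.
        Var[R] = 2*n_A*n_B*(2*n_A*n_B - n_A - n_B) / ((n_A+n_B)^2 * (n_A+n_B-1)) = 2000/900 = 2.2222.
        SD[R] = 1.4907.
Step 4: Continuity-corrected z = (R - 0.5 - E[R]) / SD[R] = (9 - 0.5 - 6.0000) / 1.4907 = 1.6771.
Step 5: Two-sided p-value via normal approximation = 2*(1 - Phi(|z|)) = 0.093533.
Step 6: alpha = 0.05. fail to reject H0.

R = 9, z = 1.6771, p = 0.093533, fail to reject H0.


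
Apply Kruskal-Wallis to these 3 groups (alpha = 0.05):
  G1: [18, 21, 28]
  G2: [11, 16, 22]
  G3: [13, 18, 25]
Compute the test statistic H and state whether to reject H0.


Step 1: Combine all N = 9 observations and assign midranks.
sorted (value, group, rank): (11,G2,1), (13,G3,2), (16,G2,3), (18,G1,4.5), (18,G3,4.5), (21,G1,6), (22,G2,7), (25,G3,8), (28,G1,9)
Step 2: Sum ranks within each group.
R_1 = 19.5 (n_1 = 3)
R_2 = 11 (n_2 = 3)
R_3 = 14.5 (n_3 = 3)
Step 3: H = 12/(N(N+1)) * sum(R_i^2/n_i) - 3(N+1)
     = 12/(9*10) * (19.5^2/3 + 11^2/3 + 14.5^2/3) - 3*10
     = 0.133333 * 237.167 - 30
     = 1.622222.
Step 4: Ties present; correction factor C = 1 - 6/(9^3 - 9) = 0.991667. Corrected H = 1.622222 / 0.991667 = 1.635854.
Step 5: Under H0, H ~ chi^2(2); p-value = 0.441346.
Step 6: alpha = 0.05. fail to reject H0.

H = 1.6359, df = 2, p = 0.441346, fail to reject H0.


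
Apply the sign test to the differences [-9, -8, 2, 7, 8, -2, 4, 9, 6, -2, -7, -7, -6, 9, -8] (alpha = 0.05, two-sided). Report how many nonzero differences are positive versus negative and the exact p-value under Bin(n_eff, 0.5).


Step 1: Discard zero differences. Original n = 15; n_eff = number of nonzero differences = 15.
Nonzero differences (with sign): -9, -8, +2, +7, +8, -2, +4, +9, +6, -2, -7, -7, -6, +9, -8
Step 2: Count signs: positive = 7, negative = 8.
Step 3: Under H0: P(positive) = 0.5, so the number of positives S ~ Bin(15, 0.5).
Step 4: Two-sided exact p-value = sum of Bin(15,0.5) probabilities at or below the observed probability = 1.000000.
Step 5: alpha = 0.05. fail to reject H0.

n_eff = 15, pos = 7, neg = 8, p = 1.000000, fail to reject H0.


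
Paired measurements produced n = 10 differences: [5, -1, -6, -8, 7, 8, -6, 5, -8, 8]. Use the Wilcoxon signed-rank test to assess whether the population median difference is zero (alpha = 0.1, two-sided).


Step 1: Drop any zero differences (none here) and take |d_i|.
|d| = [5, 1, 6, 8, 7, 8, 6, 5, 8, 8]
Step 2: Midrank |d_i| (ties get averaged ranks).
ranks: |5|->2.5, |1|->1, |6|->4.5, |8|->8.5, |7|->6, |8|->8.5, |6|->4.5, |5|->2.5, |8|->8.5, |8|->8.5
Step 3: Attach original signs; sum ranks with positive sign and with negative sign.
W+ = 2.5 + 6 + 8.5 + 2.5 + 8.5 = 28
W- = 1 + 4.5 + 8.5 + 4.5 + 8.5 = 27
(Check: W+ + W- = 55 should equal n(n+1)/2 = 55.)
Step 4: Test statistic W = min(W+, W-) = 27.
Step 5: Ties in |d|, so use the tie-corrected normal approximation.
        E[W] = n(n+1)/4 = 10*11/4 = 27.5.
        Tie groups: |d|=5 (t=2), |d|=6 (t=2), |d|=8 (t=4); sum(t^3 - t) = 72.
        Var[W] = n(n+1)(2n+1)/24 - sum(t^3-t)/48 = 2310/24 - 72/48 = 94.75.
        z = (W - E[W]) / sqrt(Var[W]) = (27 - 27.5) / 9.7340 = -0.0514.
        Two-sided p = 2*Phi(z) = 0.959033.
Step 6: alpha = 0.1. fail to reject H0.

W+ = 28, W- = 27, W = min = 27, p = 0.959033, fail to reject H0.


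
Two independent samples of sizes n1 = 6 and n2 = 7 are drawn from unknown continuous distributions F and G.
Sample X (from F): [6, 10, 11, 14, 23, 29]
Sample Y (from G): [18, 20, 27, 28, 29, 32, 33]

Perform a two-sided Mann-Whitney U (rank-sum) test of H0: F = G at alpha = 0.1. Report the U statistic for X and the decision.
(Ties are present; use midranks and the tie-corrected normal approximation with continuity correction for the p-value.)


Step 1: Combine and sort all 13 observations; assign midranks.
sorted (value, group): (6,X), (10,X), (11,X), (14,X), (18,Y), (20,Y), (23,X), (27,Y), (28,Y), (29,X), (29,Y), (32,Y), (33,Y)
ranks: 6->1, 10->2, 11->3, 14->4, 18->5, 20->6, 23->7, 27->8, 28->9, 29->10.5, 29->10.5, 32->12, 33->13
Step 2: Rank sum for X: R1 = 1 + 2 + 3 + 4 + 7 + 10.5 = 27.5.
Step 3: U_X = R1 - n1(n1+1)/2 = 27.5 - 6*7/2 = 27.5 - 21 = 6.5.
       U_Y = n1*n2 - U_X = 42 - 6.5 = 35.5.
Step 4: Ties are present, so use the tie-corrected normal approximation (with continuity correction) for the p-value.
Step 5: p-value = 0.045204; compare to alpha = 0.1. reject H0.

U_X = 6.5, p = 0.045204, reject H0 at alpha = 0.1.


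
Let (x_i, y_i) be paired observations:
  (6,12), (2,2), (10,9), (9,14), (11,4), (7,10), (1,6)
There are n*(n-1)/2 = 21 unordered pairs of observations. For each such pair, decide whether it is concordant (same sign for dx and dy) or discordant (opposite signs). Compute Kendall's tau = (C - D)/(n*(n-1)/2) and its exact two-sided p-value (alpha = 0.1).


Step 1: Enumerate the 21 unordered pairs (i,j) with i<j and classify each by sign(x_j-x_i) * sign(y_j-y_i).
  (1,2):dx=-4,dy=-10->C; (1,3):dx=+4,dy=-3->D; (1,4):dx=+3,dy=+2->C; (1,5):dx=+5,dy=-8->D
  (1,6):dx=+1,dy=-2->D; (1,7):dx=-5,dy=-6->C; (2,3):dx=+8,dy=+7->C; (2,4):dx=+7,dy=+12->C
  (2,5):dx=+9,dy=+2->C; (2,6):dx=+5,dy=+8->C; (2,7):dx=-1,dy=+4->D; (3,4):dx=-1,dy=+5->D
  (3,5):dx=+1,dy=-5->D; (3,6):dx=-3,dy=+1->D; (3,7):dx=-9,dy=-3->C; (4,5):dx=+2,dy=-10->D
  (4,6):dx=-2,dy=-4->C; (4,7):dx=-8,dy=-8->C; (5,6):dx=-4,dy=+6->D; (5,7):dx=-10,dy=+2->D
  (6,7):dx=-6,dy=-4->C
Step 2: C = 11, D = 10, total pairs = 21.
Step 3: tau = (C - D)/(n(n-1)/2) = (11 - 10)/21 = 0.047619.
Step 4: Exact two-sided p-value (enumerate n! = 5040 permutations of y under H0): p = 1.000000.
Step 5: alpha = 0.1. fail to reject H0.

tau_b = 0.0476 (C=11, D=10), p = 1.000000, fail to reject H0.


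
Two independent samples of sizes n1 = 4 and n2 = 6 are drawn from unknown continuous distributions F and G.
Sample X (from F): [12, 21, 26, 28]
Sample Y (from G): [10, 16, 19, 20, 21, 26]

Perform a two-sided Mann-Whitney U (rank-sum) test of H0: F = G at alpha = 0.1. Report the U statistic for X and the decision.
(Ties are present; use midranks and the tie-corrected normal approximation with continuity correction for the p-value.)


Step 1: Combine and sort all 10 observations; assign midranks.
sorted (value, group): (10,Y), (12,X), (16,Y), (19,Y), (20,Y), (21,X), (21,Y), (26,X), (26,Y), (28,X)
ranks: 10->1, 12->2, 16->3, 19->4, 20->5, 21->6.5, 21->6.5, 26->8.5, 26->8.5, 28->10
Step 2: Rank sum for X: R1 = 2 + 6.5 + 8.5 + 10 = 27.
Step 3: U_X = R1 - n1(n1+1)/2 = 27 - 4*5/2 = 27 - 10 = 17.
       U_Y = n1*n2 - U_X = 24 - 17 = 7.
Step 4: Ties are present, so use the tie-corrected normal approximation (with continuity correction) for the p-value.
Step 5: p-value = 0.334409; compare to alpha = 0.1. fail to reject H0.

U_X = 17, p = 0.334409, fail to reject H0 at alpha = 0.1.


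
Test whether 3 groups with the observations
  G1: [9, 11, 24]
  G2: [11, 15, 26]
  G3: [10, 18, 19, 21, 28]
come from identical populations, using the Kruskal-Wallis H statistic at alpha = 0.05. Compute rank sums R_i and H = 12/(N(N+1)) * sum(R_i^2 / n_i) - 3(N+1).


Step 1: Combine all N = 11 observations and assign midranks.
sorted (value, group, rank): (9,G1,1), (10,G3,2), (11,G1,3.5), (11,G2,3.5), (15,G2,5), (18,G3,6), (19,G3,7), (21,G3,8), (24,G1,9), (26,G2,10), (28,G3,11)
Step 2: Sum ranks within each group.
R_1 = 13.5 (n_1 = 3)
R_2 = 18.5 (n_2 = 3)
R_3 = 34 (n_3 = 5)
Step 3: H = 12/(N(N+1)) * sum(R_i^2/n_i) - 3(N+1)
     = 12/(11*12) * (13.5^2/3 + 18.5^2/3 + 34^2/5) - 3*12
     = 0.090909 * 406.033 - 36
     = 0.912121.
Step 4: Ties present; correction factor C = 1 - 6/(11^3 - 11) = 0.995455. Corrected H = 0.912121 / 0.995455 = 0.916286.
Step 5: Under H0, H ~ chi^2(2); p-value = 0.632457.
Step 6: alpha = 0.05. fail to reject H0.

H = 0.9163, df = 2, p = 0.632457, fail to reject H0.


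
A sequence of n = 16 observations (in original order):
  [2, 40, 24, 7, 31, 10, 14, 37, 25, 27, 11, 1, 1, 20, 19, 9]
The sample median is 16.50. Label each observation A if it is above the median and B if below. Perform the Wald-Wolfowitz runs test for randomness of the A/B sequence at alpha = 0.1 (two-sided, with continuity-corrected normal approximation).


Step 1: Compute median = 16.50; label A = above, B = below.
Labels in order: BAABABBAAABBBAAB  (n_A = 8, n_B = 8)
Step 2: Count runs R = 9.
Step 3: Under H0 (random ordering), E[R] = 2*n_A*n_B/(n_A+n_B) + 1 = 2*8*8/16 + 1 = 9.0000.
        Var[R] = 2*n_A*n_B*(2*n_A*n_B - n_A - n_B) / ((n_A+n_B)^2 * (n_A+n_B-1)) = 14336/3840 = 3.7333.
        SD[R] = 1.9322.
Step 4: R = E[R], so z = 0 with no continuity correction.
Step 5: Two-sided p-value via normal approximation = 2*(1 - Phi(|z|)) = 1.000000.
Step 6: alpha = 0.1. fail to reject H0.

R = 9, z = 0.0000, p = 1.000000, fail to reject H0.
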